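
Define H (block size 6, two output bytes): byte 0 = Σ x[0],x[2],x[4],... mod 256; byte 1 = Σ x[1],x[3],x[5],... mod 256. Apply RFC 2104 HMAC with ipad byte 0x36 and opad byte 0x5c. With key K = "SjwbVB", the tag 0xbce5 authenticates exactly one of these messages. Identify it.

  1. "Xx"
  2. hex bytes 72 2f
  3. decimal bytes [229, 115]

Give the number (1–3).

2

Key "SjwbVB" = 53 6a 77 62 56 42 is exactly B = 6 bytes: K' = 53 6a 77 62 56 42.
K' ⊕ ipad = 65 5c 41 54 60 74; K' ⊕ opad = 0f 36 2b 3e 0a 1e.
m1: inner = H(65 5c 41 54 60 74 58 78) = 5e 9c; tag = H(0f 36 2b 3e 0a 1e 5e 9c) = a22e
m2: inner = H(65 5c 41 54 60 74 72 2f) = 78 53; tag = H(0f 36 2b 3e 0a 1e 78 53) = bce5 ← matches
m3: inner = H(65 5c 41 54 60 74 e5 73) = eb 97; tag = H(0f 36 2b 3e 0a 1e eb 97) = 2f29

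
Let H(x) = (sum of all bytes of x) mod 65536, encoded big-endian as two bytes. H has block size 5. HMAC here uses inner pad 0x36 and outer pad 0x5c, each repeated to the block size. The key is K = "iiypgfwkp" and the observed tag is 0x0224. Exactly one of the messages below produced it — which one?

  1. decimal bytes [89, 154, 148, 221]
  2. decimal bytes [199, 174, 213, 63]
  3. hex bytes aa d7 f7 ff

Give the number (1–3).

1

Key "iiypgfwkp" = 69 69 79 70 67 66 77 6b 70 is 9 bytes > B = 5, so hash it first: H(key) = 03 da, then zero-pad to 5 bytes: K' = 03 da 00 00 00.
K' ⊕ ipad = 35 ec 36 36 36; K' ⊕ opad = 5f 86 5c 5c 5c.
m1: inner = H(35 ec 36 36 36 59 9a 94 dd) = 04 27; tag = H(5f 86 5c 5c 5c 04 27) = 0224 ← matches
m2: inner = H(35 ec 36 36 36 c7 ae d5 3f) = 04 4c; tag = H(5f 86 5c 5c 5c 04 4c) = 0249
m3: inner = H(35 ec 36 36 36 aa d7 f7 ff) = 05 3a; tag = H(5f 86 5c 5c 5c 05 3a) = 0238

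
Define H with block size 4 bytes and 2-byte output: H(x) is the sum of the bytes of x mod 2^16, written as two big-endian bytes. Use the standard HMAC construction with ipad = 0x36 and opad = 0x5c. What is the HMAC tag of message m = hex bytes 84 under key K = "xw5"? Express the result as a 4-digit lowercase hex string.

0161

Key "xw5" = 78 77 35 is 3 bytes ≤ B = 4; zero-pad to 4 bytes: K' = 78 77 35 00.
K' ⊕ ipad = 4e 41 03 36.  K' ⊕ opad = 24 2b 69 5c.
Inner input = (K'⊕ipad) ∥ m = 4e 41 03 36 ∥ 84.
Inner hash: sum = 78+65+3+54+132 = 332 → 01 4c.
Outer input = (K'⊕opad) ∥ inner = 24 2b 69 5c ∥ 01 4c.
Outer hash (tag): sum = 36+43+105+92+1+76 = 353 → 01 61.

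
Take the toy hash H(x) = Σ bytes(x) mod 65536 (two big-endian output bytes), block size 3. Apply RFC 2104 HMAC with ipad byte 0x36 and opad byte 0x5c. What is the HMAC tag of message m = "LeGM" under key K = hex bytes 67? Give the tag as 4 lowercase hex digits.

Key hex bytes 67 is 1 byte ≤ B = 3; zero-pad to 3 bytes: K' = 67 00 00.
K' ⊕ ipad = 51 36 36.  K' ⊕ opad = 3b 5c 5c.
Inner input = (K'⊕ipad) ∥ m = 51 36 36 ∥ 4c 65 47 4d.
Inner hash: sum = 81+54+54+76+101+71+77 = 514 → 02 02.
Outer input = (K'⊕opad) ∥ inner = 3b 5c 5c ∥ 02 02.
Outer hash (tag): sum = 59+92+92+2+2 = 247 → 00 f7.

00f7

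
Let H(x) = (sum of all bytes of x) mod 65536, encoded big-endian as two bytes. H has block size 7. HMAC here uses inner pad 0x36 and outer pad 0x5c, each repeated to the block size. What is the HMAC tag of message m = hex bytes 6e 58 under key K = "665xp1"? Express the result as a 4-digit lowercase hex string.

02f1

Key "665xp1" = 36 36 35 78 70 31 is 6 bytes ≤ B = 7; zero-pad to 7 bytes: K' = 36 36 35 78 70 31 00.
K' ⊕ ipad = 00 00 03 4e 46 07 36.  K' ⊕ opad = 6a 6a 69 24 2c 6d 5c.
Inner input = (K'⊕ipad) ∥ m = 00 00 03 4e 46 07 36 ∥ 6e 58.
Inner hash: sum = 0+0+3+78+70+7+54+110+88 = 410 → 01 9a.
Outer input = (K'⊕opad) ∥ inner = 6a 6a 69 24 2c 6d 5c ∥ 01 9a.
Outer hash (tag): sum = 106+106+105+36+44+109+92+1+154 = 753 → 02 f1.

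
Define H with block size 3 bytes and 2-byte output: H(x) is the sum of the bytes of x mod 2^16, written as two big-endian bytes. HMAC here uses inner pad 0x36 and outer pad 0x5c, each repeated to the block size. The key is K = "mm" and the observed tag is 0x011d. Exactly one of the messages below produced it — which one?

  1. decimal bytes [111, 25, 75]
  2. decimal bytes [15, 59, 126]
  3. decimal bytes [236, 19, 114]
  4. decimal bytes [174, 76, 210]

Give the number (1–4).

3

Key "mm" = 6d 6d is 2 bytes ≤ B = 3; zero-pad to 3 bytes: K' = 6d 6d 00.
K' ⊕ ipad = 5b 5b 36; K' ⊕ opad = 31 31 5c.
m1: inner = H(5b 5b 36 6f 19 4b) = 01 bf; tag = H(31 31 5c 01 bf) = 017e
m2: inner = H(5b 5b 36 0f 3b 7e) = 01 b4; tag = H(31 31 5c 01 b4) = 0173
m3: inner = H(5b 5b 36 ec 13 72) = 02 5d; tag = H(31 31 5c 02 5d) = 011d ← matches
m4: inner = H(5b 5b 36 ae 4c d2) = 02 b8; tag = H(31 31 5c 02 b8) = 0178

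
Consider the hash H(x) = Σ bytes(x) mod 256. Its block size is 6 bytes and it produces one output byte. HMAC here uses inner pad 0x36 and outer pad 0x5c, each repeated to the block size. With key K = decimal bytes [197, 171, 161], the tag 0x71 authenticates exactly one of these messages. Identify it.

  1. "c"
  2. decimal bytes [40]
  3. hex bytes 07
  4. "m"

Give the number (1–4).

Key decimal bytes [197, 171, 161] = c5 ab a1 is 3 bytes ≤ B = 6; zero-pad to 6 bytes: K' = c5 ab a1 00 00 00.
K' ⊕ ipad = f3 9d 97 36 36 36; K' ⊕ opad = 99 f7 fd 5c 5c 5c.
m1: inner = H(f3 9d 97 36 36 36 63) = 2c; tag = H(99 f7 fd 5c 5c 5c 2c) = cd
m2: inner = H(f3 9d 97 36 36 36 28) = f1; tag = H(99 f7 fd 5c 5c 5c f1) = 92
m3: inner = H(f3 9d 97 36 36 36 07) = d0; tag = H(99 f7 fd 5c 5c 5c d0) = 71 ← matches
m4: inner = H(f3 9d 97 36 36 36 6d) = 36; tag = H(99 f7 fd 5c 5c 5c 36) = d7

3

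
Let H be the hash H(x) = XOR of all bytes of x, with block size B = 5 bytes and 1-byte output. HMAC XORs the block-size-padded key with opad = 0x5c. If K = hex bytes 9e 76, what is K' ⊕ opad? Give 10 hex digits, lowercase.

c22a5c5c5c

Key hex bytes 9e 76 is 2 bytes ≤ B = 5; zero-pad to 5 bytes: K' = 9e 76 00 00 00.
XOR each byte with 0x5c: 9e⊕5c=c2, 76⊕5c=2a, 00⊕5c=5c, 00⊕5c=5c, 00⊕5c=5c.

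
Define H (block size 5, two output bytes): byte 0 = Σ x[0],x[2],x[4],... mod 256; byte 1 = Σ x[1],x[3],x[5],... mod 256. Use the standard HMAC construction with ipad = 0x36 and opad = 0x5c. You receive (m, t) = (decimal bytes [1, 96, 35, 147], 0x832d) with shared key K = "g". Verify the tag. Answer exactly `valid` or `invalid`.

invalid

Key "g" = 67 is 1 byte ≤ B = 5; zero-pad to 5 bytes: K' = 67 00 00 00 00.
K' ⊕ ipad = 51 36 36 36 36; K' ⊕ opad = 3b 5c 5c 5c 5c.
Inner hash: even-index sum = 432 mod 256 = 176; odd-index sum = 144 mod 256 = 144 → b0 90.
Outer hash (recomputed tag): even-index sum = 387 mod 256 = 131; odd-index sum = 360 mod 256 = 104 → 83 68.
Recomputed tag = 8368; claimed = 832d → mismatch.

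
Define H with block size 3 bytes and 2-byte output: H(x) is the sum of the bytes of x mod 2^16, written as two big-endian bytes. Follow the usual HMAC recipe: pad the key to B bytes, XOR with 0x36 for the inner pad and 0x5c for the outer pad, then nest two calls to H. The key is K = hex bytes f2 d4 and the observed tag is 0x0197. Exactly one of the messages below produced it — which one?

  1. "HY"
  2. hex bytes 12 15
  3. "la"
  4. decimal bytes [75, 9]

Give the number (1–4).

2

Key hex bytes f2 d4 is 2 bytes ≤ B = 3; zero-pad to 3 bytes: K' = f2 d4 00.
K' ⊕ ipad = c4 e2 36; K' ⊕ opad = ae 88 5c.
m1: inner = H(c4 e2 36 48 59) = 02 7d; tag = H(ae 88 5c 02 7d) = 0211
m2: inner = H(c4 e2 36 12 15) = 02 03; tag = H(ae 88 5c 02 03) = 0197 ← matches
m3: inner = H(c4 e2 36 6c 61) = 02 a9; tag = H(ae 88 5c 02 a9) = 023d
m4: inner = H(c4 e2 36 4b 09) = 02 30; tag = H(ae 88 5c 02 30) = 01c4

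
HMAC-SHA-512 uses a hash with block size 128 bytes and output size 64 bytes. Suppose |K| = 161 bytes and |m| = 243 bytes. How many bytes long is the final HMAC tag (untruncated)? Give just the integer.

64

The tag is one SHA-512 digest: 64 bytes.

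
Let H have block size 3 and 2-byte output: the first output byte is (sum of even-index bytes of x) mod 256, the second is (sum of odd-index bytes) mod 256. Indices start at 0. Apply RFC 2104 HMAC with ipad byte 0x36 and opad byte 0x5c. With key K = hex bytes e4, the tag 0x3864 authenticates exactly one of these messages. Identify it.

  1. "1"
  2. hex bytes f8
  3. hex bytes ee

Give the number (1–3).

3

Key hex bytes e4 is 1 byte ≤ B = 3; zero-pad to 3 bytes: K' = e4 00 00.
K' ⊕ ipad = d2 36 36; K' ⊕ opad = b8 5c 5c.
m1: inner = H(d2 36 36 31) = 08 67; tag = H(b8 5c 5c 08 67) = 7b64
m2: inner = H(d2 36 36 f8) = 08 2e; tag = H(b8 5c 5c 08 2e) = 4264
m3: inner = H(d2 36 36 ee) = 08 24; tag = H(b8 5c 5c 08 24) = 3864 ← matches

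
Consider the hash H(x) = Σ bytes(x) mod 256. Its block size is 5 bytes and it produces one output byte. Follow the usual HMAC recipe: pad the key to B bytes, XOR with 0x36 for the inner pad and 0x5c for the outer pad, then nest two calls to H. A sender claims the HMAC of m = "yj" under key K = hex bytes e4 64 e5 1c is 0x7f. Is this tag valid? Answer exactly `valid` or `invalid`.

Key hex bytes e4 64 e5 1c is 4 bytes ≤ B = 5; zero-pad to 5 bytes: K' = e4 64 e5 1c 00.
K' ⊕ ipad = d2 52 d3 2a 36; K' ⊕ opad = b8 38 b9 40 5c.
Inner hash: sum = 210+82+211+42+54+121+106 = 826; mod 256 = 58 → 3a.
Outer hash (recomputed tag): sum = 184+56+185+64+92+58 = 639; mod 256 = 127 → 7f.
Recomputed tag = 7f; claimed = 7f → match.

valid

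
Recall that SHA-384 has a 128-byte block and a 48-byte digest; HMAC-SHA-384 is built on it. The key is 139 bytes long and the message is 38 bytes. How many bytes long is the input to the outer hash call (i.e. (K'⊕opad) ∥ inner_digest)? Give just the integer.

176

Key is 139 > 128 bytes, so it is hashed to 48 bytes then zero-padded to 128: |K'| = 128.
Outer input = (K'⊕opad) ∥ H(inner) → 128 + 48 = 176 bytes.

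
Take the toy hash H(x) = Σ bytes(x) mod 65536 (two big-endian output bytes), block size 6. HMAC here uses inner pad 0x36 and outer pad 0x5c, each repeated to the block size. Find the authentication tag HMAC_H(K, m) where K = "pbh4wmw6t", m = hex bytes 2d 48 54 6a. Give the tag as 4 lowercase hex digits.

0285

Key "pbh4wmw6t" = 70 62 68 34 77 6d 77 36 74 is 9 bytes > B = 6, so hash it first: H(key) = 03 73, then zero-pad to 6 bytes: K' = 03 73 00 00 00 00.
K' ⊕ ipad = 35 45 36 36 36 36.  K' ⊕ opad = 5f 2f 5c 5c 5c 5c.
Inner input = (K'⊕ipad) ∥ m = 35 45 36 36 36 36 ∥ 2d 48 54 6a.
Inner hash: sum = 53+69+54+54+54+54+45+72+84+106 = 645 → 02 85.
Outer input = (K'⊕opad) ∥ inner = 5f 2f 5c 5c 5c 5c ∥ 02 85.
Outer hash (tag): sum = 95+47+92+92+92+92+2+133 = 645 → 02 85.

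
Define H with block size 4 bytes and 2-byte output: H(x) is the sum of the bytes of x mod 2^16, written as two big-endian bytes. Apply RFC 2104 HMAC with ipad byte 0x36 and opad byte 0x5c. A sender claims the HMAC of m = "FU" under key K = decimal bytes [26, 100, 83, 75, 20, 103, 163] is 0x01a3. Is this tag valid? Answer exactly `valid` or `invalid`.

Key decimal bytes [26, 100, 83, 75, 20, 103, 163] = 1a 64 53 4b 14 67 a3 is 7 bytes > B = 4, so hash it first: H(key) = 02 3a, then zero-pad to 4 bytes: K' = 02 3a 00 00.
K' ⊕ ipad = 34 0c 36 36; K' ⊕ opad = 5e 66 5c 5c.
Inner hash: sum = 52+12+54+54+70+85 = 327 → 01 47.
Outer hash (recomputed tag): sum = 94+102+92+92+1+71 = 452 → 01 c4.
Recomputed tag = 01c4; claimed = 01a3 → mismatch.

invalid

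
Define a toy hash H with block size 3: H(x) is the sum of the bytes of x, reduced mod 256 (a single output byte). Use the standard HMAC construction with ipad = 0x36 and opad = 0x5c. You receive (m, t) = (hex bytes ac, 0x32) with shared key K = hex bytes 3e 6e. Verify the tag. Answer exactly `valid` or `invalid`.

valid

Key hex bytes 3e 6e is 2 bytes ≤ B = 3; zero-pad to 3 bytes: K' = 3e 6e 00.
K' ⊕ ipad = 08 58 36; K' ⊕ opad = 62 32 5c.
Inner hash: sum = 8+88+54+172 = 322; mod 256 = 66 → 42.
Outer hash (recomputed tag): sum = 98+50+92+66 = 306; mod 256 = 50 → 32.
Recomputed tag = 32; claimed = 32 → match.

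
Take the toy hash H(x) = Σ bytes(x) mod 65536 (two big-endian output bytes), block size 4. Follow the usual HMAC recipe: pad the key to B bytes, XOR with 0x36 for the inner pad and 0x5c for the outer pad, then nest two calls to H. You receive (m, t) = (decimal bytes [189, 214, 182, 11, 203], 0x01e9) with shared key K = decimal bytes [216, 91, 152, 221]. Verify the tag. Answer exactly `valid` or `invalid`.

Key decimal bytes [216, 91, 152, 221] = d8 5b 98 dd is exactly B = 4 bytes: K' = d8 5b 98 dd.
K' ⊕ ipad = ee 6d ae eb; K' ⊕ opad = 84 07 c4 81.
Inner hash: sum = 238+109+174+235+189+214+182+11+203 = 1555 → 06 13.
Outer hash (recomputed tag): sum = 132+7+196+129+6+19 = 489 → 01 e9.
Recomputed tag = 01e9; claimed = 01e9 → match.

valid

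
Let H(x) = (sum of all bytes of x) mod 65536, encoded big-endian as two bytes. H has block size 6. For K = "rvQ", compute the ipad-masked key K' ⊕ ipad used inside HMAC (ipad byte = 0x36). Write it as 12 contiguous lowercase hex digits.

Key "rvQ" = 72 76 51 is 3 bytes ≤ B = 6; zero-pad to 6 bytes: K' = 72 76 51 00 00 00.
XOR each byte with 0x36: 72⊕36=44, 76⊕36=40, 51⊕36=67, 00⊕36=36, 00⊕36=36, 00⊕36=36.

444067363636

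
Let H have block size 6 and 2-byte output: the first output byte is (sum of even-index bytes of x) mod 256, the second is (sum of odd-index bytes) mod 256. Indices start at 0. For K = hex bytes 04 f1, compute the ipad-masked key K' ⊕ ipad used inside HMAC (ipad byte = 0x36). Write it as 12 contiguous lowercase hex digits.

32c736363636

Key hex bytes 04 f1 is 2 bytes ≤ B = 6; zero-pad to 6 bytes: K' = 04 f1 00 00 00 00.
XOR each byte with 0x36: 04⊕36=32, f1⊕36=c7, 00⊕36=36, 00⊕36=36, 00⊕36=36, 00⊕36=36.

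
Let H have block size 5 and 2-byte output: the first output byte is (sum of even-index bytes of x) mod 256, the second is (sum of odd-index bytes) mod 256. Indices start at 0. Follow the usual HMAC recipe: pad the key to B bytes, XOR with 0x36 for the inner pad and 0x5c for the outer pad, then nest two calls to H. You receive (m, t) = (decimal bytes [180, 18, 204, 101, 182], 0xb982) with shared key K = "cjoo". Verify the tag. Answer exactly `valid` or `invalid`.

invalid

Key "cjoo" = 63 6a 6f 6f is 4 bytes ≤ B = 5; zero-pad to 5 bytes: K' = 63 6a 6f 6f 00.
K' ⊕ ipad = 55 5c 59 59 36; K' ⊕ opad = 3f 36 33 33 5c.
Inner hash: even-index sum = 347 mod 256 = 91; odd-index sum = 747 mod 256 = 235 → 5b eb.
Outer hash (recomputed tag): even-index sum = 441 mod 256 = 185; odd-index sum = 196 mod 256 = 196 → b9 c4.
Recomputed tag = b9c4; claimed = b982 → mismatch.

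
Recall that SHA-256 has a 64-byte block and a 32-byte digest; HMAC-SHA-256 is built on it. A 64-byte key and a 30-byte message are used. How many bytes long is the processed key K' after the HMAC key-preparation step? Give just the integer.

64

Key is 64 ≤ 64 bytes, zero-padded: |K'| = 64.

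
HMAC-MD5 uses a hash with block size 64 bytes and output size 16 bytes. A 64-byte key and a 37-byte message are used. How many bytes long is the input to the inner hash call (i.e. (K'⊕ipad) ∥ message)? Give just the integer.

101

Key is 64 ≤ 64 bytes, zero-padded: |K'| = 64.
Inner input = (K'⊕ipad) ∥ m → 64 + 37 = 101 bytes.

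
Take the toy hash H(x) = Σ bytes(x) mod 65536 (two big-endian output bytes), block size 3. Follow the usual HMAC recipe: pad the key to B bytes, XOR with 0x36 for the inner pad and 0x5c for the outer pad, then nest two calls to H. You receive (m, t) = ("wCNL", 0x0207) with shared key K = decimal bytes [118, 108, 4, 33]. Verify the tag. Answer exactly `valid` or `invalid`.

valid

Key decimal bytes [118, 108, 4, 33] = 76 6c 04 21 is 4 bytes > B = 3, so hash it first: H(key) = 01 07, then zero-pad to 3 bytes: K' = 01 07 00.
K' ⊕ ipad = 37 31 36; K' ⊕ opad = 5d 5b 5c.
Inner hash: sum = 55+49+54+119+67+78+76 = 498 → 01 f2.
Outer hash (recomputed tag): sum = 93+91+92+1+242 = 519 → 02 07.
Recomputed tag = 0207; claimed = 0207 → match.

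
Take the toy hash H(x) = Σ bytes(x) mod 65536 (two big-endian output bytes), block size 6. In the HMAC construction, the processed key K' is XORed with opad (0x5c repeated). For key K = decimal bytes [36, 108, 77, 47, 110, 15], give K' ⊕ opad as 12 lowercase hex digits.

783011733253

Key decimal bytes [36, 108, 77, 47, 110, 15] = 24 6c 4d 2f 6e 0f is exactly B = 6 bytes: K' = 24 6c 4d 2f 6e 0f.
XOR each byte with 0x5c: 24⊕5c=78, 6c⊕5c=30, 4d⊕5c=11, 2f⊕5c=73, 6e⊕5c=32, 0f⊕5c=53.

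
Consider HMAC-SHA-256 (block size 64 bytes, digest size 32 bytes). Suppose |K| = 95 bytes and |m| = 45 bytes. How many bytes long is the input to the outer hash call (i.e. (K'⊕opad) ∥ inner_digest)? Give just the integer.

96

Key is 95 > 64 bytes, so it is hashed to 32 bytes then zero-padded to 64: |K'| = 64.
Outer input = (K'⊕opad) ∥ H(inner) → 64 + 32 = 96 bytes.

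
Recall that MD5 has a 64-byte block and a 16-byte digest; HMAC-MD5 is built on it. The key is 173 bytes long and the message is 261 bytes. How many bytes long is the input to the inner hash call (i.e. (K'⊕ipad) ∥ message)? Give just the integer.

325

Key is 173 > 64 bytes, so it is hashed to 16 bytes then zero-padded to 64: |K'| = 64.
Inner input = (K'⊕ipad) ∥ m → 64 + 261 = 325 bytes.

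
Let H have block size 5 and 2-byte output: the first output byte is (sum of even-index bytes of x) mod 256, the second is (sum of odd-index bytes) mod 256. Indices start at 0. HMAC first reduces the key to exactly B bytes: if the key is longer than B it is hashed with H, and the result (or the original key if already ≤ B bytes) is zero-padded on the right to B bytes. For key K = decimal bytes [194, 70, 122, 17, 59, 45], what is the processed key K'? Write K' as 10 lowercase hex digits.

7784000000

|K| = 6 > B = 5, so first hash the key.
H(K): even-index sum = 375 mod 256 = 119; odd-index sum = 132 mod 256 = 132 → 77 84.
Zero-pad H(K) = 77 84 to 5 bytes: K' = 77 84 00 00 00.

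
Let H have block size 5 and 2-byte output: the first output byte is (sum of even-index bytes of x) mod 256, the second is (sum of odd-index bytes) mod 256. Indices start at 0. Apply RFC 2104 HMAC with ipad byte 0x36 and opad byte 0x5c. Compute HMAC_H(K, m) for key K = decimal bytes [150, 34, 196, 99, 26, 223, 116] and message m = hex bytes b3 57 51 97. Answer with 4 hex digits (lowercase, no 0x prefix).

f8cc

Key decimal bytes [150, 34, 196, 99, 26, 223, 116] = 96 22 c4 63 1a df 74 is 7 bytes > B = 5, so hash it first: H(key) = e8 64, then zero-pad to 5 bytes: K' = e8 64 00 00 00.
K' ⊕ ipad = de 52 36 36 36.  K' ⊕ opad = b4 38 5c 5c 5c.
Inner input = (K'⊕ipad) ∥ m = de 52 36 36 36 ∥ b3 57 51 97.
Inner hash: even-index sum = 568 mod 256 = 56; odd-index sum = 396 mod 256 = 140 → 38 8c.
Outer input = (K'⊕opad) ∥ inner = b4 38 5c 5c 5c ∥ 38 8c.
Outer hash (tag): even-index sum = 504 mod 256 = 248; odd-index sum = 204 mod 256 = 204 → f8 cc.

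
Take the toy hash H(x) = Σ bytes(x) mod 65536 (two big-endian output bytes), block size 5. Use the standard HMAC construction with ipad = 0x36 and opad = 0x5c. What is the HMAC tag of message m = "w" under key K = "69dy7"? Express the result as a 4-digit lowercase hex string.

01c0

Key "69dy7" = 36 39 64 79 37 is exactly B = 5 bytes: K' = 36 39 64 79 37.
K' ⊕ ipad = 00 0f 52 4f 01.  K' ⊕ opad = 6a 65 38 25 6b.
Inner input = (K'⊕ipad) ∥ m = 00 0f 52 4f 01 ∥ 77.
Inner hash: sum = 0+15+82+79+1+119 = 296 → 01 28.
Outer input = (K'⊕opad) ∥ inner = 6a 65 38 25 6b ∥ 01 28.
Outer hash (tag): sum = 106+101+56+37+107+1+40 = 448 → 01 c0.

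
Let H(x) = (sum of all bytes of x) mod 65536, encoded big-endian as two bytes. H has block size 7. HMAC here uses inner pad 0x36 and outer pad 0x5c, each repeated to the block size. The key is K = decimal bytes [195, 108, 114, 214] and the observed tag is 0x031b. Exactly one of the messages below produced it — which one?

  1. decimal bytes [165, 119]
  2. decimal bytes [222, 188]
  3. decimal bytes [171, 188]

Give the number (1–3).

3

Key decimal bytes [195, 108, 114, 214] = c3 6c 72 d6 is 4 bytes ≤ B = 7; zero-pad to 7 bytes: K' = c3 6c 72 d6 00 00 00.
K' ⊕ ipad = f5 5a 44 e0 36 36 36; K' ⊕ opad = 9f 30 2e 8a 5c 5c 5c.
m1: inner = H(f5 5a 44 e0 36 36 36 a5 77) = 04 31; tag = H(9f 30 2e 8a 5c 5c 5c 04 31) = 02d0
m2: inner = H(f5 5a 44 e0 36 36 36 de bc) = 04 af; tag = H(9f 30 2e 8a 5c 5c 5c 04 af) = 034e
m3: inner = H(f5 5a 44 e0 36 36 36 ab bc) = 04 7c; tag = H(9f 30 2e 8a 5c 5c 5c 04 7c) = 031b ← matches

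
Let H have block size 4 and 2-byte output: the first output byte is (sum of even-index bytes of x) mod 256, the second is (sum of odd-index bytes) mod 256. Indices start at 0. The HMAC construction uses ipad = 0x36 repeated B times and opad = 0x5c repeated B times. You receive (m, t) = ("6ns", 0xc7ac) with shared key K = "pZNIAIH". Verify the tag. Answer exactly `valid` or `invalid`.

invalid

Key "pZNIAIH" = 70 5a 4e 49 41 49 48 is 7 bytes > B = 4, so hash it first: H(key) = 47 ec, then zero-pad to 4 bytes: K' = 47 ec 00 00.
K' ⊕ ipad = 71 da 36 36; K' ⊕ opad = 1b b0 5c 5c.
Inner hash: even-index sum = 336 mod 256 = 80; odd-index sum = 382 mod 256 = 126 → 50 7e.
Outer hash (recomputed tag): even-index sum = 199 mod 256 = 199; odd-index sum = 394 mod 256 = 138 → c7 8a.
Recomputed tag = c78a; claimed = c7ac → mismatch.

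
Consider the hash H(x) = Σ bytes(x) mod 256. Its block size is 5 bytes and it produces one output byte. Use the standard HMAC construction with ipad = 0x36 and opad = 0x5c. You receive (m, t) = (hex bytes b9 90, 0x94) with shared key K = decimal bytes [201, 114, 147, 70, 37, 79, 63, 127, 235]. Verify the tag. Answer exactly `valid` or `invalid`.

invalid

Key decimal bytes [201, 114, 147, 70, 37, 79, 63, 127, 235] = c9 72 93 46 25 4f 3f 7f eb is 9 bytes > B = 5, so hash it first: H(key) = 31, then zero-pad to 5 bytes: K' = 31 00 00 00 00.
K' ⊕ ipad = 07 36 36 36 36; K' ⊕ opad = 6d 5c 5c 5c 5c.
Inner hash: sum = 7+54+54+54+54+185+144 = 552; mod 256 = 40 → 28.
Outer hash (recomputed tag): sum = 109+92+92+92+92+40 = 517; mod 256 = 5 → 05.
Recomputed tag = 05; claimed = 94 → mismatch.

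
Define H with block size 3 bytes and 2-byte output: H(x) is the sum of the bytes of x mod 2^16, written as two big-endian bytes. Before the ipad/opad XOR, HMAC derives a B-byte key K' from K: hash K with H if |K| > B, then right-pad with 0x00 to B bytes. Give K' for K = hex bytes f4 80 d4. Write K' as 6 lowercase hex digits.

f480d4

Key hex bytes f4 80 d4 is exactly B = 3 bytes: K' = f4 80 d4.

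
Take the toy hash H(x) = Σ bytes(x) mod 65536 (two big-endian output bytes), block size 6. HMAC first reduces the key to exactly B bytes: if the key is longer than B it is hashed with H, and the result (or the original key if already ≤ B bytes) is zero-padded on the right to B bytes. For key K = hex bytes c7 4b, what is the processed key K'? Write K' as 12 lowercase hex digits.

Key hex bytes c7 4b is 2 bytes ≤ B = 6; zero-pad to 6 bytes: K' = c7 4b 00 00 00 00.

c74b00000000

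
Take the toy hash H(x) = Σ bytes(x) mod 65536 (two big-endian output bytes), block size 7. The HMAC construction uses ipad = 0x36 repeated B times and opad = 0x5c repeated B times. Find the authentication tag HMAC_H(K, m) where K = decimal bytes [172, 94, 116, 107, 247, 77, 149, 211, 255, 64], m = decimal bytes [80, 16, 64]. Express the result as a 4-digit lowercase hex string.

0372

Key decimal bytes [172, 94, 116, 107, 247, 77, 149, 211, 255, 64] = ac 5e 74 6b f7 4d 95 d3 ff 40 is 10 bytes > B = 7, so hash it first: H(key) = 05 d4, then zero-pad to 7 bytes: K' = 05 d4 00 00 00 00 00.
K' ⊕ ipad = 33 e2 36 36 36 36 36.  K' ⊕ opad = 59 88 5c 5c 5c 5c 5c.
Inner input = (K'⊕ipad) ∥ m = 33 e2 36 36 36 36 36 ∥ 50 10 40.
Inner hash: sum = 51+226+54+54+54+54+54+80+16+64 = 707 → 02 c3.
Outer input = (K'⊕opad) ∥ inner = 59 88 5c 5c 5c 5c 5c ∥ 02 c3.
Outer hash (tag): sum = 89+136+92+92+92+92+92+2+195 = 882 → 03 72.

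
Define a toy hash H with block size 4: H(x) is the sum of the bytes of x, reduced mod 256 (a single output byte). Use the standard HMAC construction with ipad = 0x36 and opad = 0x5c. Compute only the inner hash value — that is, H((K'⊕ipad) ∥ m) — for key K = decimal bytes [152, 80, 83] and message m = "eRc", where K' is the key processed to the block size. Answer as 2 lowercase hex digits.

c9

Key decimal bytes [152, 80, 83] = 98 50 53 is 3 bytes ≤ B = 4; zero-pad to 4 bytes: K' = 98 50 53 00.
K' ⊕ ipad = ae 66 65 36.
Inner input = ae 66 65 36 ∥ 65 52 63.
Inner hash: sum = 174+102+101+54+101+82+99 = 713; mod 256 = 201 → c9.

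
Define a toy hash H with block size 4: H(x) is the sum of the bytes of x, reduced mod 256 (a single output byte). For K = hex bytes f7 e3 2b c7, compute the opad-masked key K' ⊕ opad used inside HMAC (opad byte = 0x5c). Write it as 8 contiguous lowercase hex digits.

abbf779b

Key hex bytes f7 e3 2b c7 is exactly B = 4 bytes: K' = f7 e3 2b c7.
XOR each byte with 0x5c: f7⊕5c=ab, e3⊕5c=bf, 2b⊕5c=77, c7⊕5c=9b.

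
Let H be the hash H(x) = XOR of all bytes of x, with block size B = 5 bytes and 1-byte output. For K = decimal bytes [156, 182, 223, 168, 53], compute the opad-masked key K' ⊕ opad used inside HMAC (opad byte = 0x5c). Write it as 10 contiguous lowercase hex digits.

Key decimal bytes [156, 182, 223, 168, 53] = 9c b6 df a8 35 is exactly B = 5 bytes: K' = 9c b6 df a8 35.
XOR each byte with 0x5c: 9c⊕5c=c0, b6⊕5c=ea, df⊕5c=83, a8⊕5c=f4, 35⊕5c=69.

c0ea83f469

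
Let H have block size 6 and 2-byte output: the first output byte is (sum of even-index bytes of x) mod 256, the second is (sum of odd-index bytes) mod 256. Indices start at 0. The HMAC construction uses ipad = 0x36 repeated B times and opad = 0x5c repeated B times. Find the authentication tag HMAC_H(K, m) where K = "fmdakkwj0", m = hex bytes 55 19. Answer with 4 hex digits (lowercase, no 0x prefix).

Key "fmdakkwj0" = 66 6d 64 61 6b 6b 77 6a 30 is 9 bytes > B = 6, so hash it first: H(key) = dc a3, then zero-pad to 6 bytes: K' = dc a3 00 00 00 00.
K' ⊕ ipad = ea 95 36 36 36 36.  K' ⊕ opad = 80 ff 5c 5c 5c 5c.
Inner input = (K'⊕ipad) ∥ m = ea 95 36 36 36 36 ∥ 55 19.
Inner hash: even-index sum = 427 mod 256 = 171; odd-index sum = 282 mod 256 = 26 → ab 1a.
Outer input = (K'⊕opad) ∥ inner = 80 ff 5c 5c 5c 5c ∥ ab 1a.
Outer hash (tag): even-index sum = 483 mod 256 = 227; odd-index sum = 465 mod 256 = 209 → e3 d1.

e3d1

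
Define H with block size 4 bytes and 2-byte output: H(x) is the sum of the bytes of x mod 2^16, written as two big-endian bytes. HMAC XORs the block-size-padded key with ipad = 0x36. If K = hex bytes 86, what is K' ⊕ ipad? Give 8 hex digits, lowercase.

Key hex bytes 86 is 1 byte ≤ B = 4; zero-pad to 4 bytes: K' = 86 00 00 00.
XOR each byte with 0x36: 86⊕36=b0, 00⊕36=36, 00⊕36=36, 00⊕36=36.

b0363636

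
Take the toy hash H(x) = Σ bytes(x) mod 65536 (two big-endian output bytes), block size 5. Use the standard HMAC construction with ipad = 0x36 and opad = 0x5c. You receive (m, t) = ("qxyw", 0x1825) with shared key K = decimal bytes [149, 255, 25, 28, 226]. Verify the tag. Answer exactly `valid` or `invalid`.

Key decimal bytes [149, 255, 25, 28, 226] = 95 ff 19 1c e2 is exactly B = 5 bytes: K' = 95 ff 19 1c e2.
K' ⊕ ipad = a3 c9 2f 2a d4; K' ⊕ opad = c9 a3 45 40 be.
Inner hash: sum = 163+201+47+42+212+113+120+121+119 = 1138 → 04 72.
Outer hash (recomputed tag): sum = 201+163+69+64+190+4+114 = 805 → 03 25.
Recomputed tag = 0325; claimed = 1825 → mismatch.

invalid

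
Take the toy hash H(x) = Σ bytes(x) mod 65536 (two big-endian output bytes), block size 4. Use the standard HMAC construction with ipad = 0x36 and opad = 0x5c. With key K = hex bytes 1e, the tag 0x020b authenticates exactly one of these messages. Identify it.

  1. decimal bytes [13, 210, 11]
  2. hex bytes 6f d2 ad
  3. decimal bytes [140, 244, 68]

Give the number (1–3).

Key hex bytes 1e is 1 byte ≤ B = 4; zero-pad to 4 bytes: K' = 1e 00 00 00.
K' ⊕ ipad = 28 36 36 36; K' ⊕ opad = 42 5c 5c 5c.
m1: inner = H(28 36 36 36 0d d2 0b) = 01 b4; tag = H(42 5c 5c 5c 01 b4) = 020b ← matches
m2: inner = H(28 36 36 36 6f d2 ad) = 02 b8; tag = H(42 5c 5c 5c 02 b8) = 0210
m3: inner = H(28 36 36 36 8c f4 44) = 02 8e; tag = H(42 5c 5c 5c 02 8e) = 01e6

1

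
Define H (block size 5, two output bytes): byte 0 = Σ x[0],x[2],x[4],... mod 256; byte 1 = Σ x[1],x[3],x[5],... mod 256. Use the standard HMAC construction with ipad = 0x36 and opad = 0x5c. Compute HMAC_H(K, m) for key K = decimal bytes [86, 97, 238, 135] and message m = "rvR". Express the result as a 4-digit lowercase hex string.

e4fc

Key decimal bytes [86, 97, 238, 135] = 56 61 ee 87 is 4 bytes ≤ B = 5; zero-pad to 5 bytes: K' = 56 61 ee 87 00.
K' ⊕ ipad = 60 57 d8 b1 36.  K' ⊕ opad = 0a 3d b2 db 5c.
Inner input = (K'⊕ipad) ∥ m = 60 57 d8 b1 36 ∥ 72 76 52.
Inner hash: even-index sum = 484 mod 256 = 228; odd-index sum = 460 mod 256 = 204 → e4 cc.
Outer input = (K'⊕opad) ∥ inner = 0a 3d b2 db 5c ∥ e4 cc.
Outer hash (tag): even-index sum = 484 mod 256 = 228; odd-index sum = 508 mod 256 = 252 → e4 fc.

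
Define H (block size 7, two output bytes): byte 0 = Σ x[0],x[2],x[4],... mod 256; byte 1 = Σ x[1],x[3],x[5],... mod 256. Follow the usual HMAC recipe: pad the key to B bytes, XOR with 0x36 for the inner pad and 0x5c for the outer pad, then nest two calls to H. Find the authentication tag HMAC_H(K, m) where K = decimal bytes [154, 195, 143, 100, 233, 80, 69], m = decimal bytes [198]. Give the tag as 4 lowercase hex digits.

Key decimal bytes [154, 195, 143, 100, 233, 80, 69] = 9a c3 8f 64 e9 50 45 is exactly B = 7 bytes: K' = 9a c3 8f 64 e9 50 45.
K' ⊕ ipad = ac f5 b9 52 df 66 73.  K' ⊕ opad = c6 9f d3 38 b5 0c 19.
Inner input = (K'⊕ipad) ∥ m = ac f5 b9 52 df 66 73 ∥ c6.
Inner hash: even-index sum = 695 mod 256 = 183; odd-index sum = 627 mod 256 = 115 → b7 73.
Outer input = (K'⊕opad) ∥ inner = c6 9f d3 38 b5 0c 19 ∥ b7 73.
Outer hash (tag): even-index sum = 730 mod 256 = 218; odd-index sum = 410 mod 256 = 154 → da 9a.

da9a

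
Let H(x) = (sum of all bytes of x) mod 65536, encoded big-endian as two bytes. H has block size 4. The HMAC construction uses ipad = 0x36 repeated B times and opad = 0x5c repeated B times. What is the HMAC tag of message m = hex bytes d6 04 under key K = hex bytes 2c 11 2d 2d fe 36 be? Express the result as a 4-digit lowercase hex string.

0226

Key hex bytes 2c 11 2d 2d fe 36 be is 7 bytes > B = 4, so hash it first: H(key) = 02 89, then zero-pad to 4 bytes: K' = 02 89 00 00.
K' ⊕ ipad = 34 bf 36 36.  K' ⊕ opad = 5e d5 5c 5c.
Inner input = (K'⊕ipad) ∥ m = 34 bf 36 36 ∥ d6 04.
Inner hash: sum = 52+191+54+54+214+4 = 569 → 02 39.
Outer input = (K'⊕opad) ∥ inner = 5e d5 5c 5c ∥ 02 39.
Outer hash (tag): sum = 94+213+92+92+2+57 = 550 → 02 26.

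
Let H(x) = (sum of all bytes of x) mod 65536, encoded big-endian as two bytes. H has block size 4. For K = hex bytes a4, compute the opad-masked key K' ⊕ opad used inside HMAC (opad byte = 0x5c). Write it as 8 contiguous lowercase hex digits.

Key hex bytes a4 is 1 byte ≤ B = 4; zero-pad to 4 bytes: K' = a4 00 00 00.
XOR each byte with 0x5c: a4⊕5c=f8, 00⊕5c=5c, 00⊕5c=5c, 00⊕5c=5c.

f85c5c5c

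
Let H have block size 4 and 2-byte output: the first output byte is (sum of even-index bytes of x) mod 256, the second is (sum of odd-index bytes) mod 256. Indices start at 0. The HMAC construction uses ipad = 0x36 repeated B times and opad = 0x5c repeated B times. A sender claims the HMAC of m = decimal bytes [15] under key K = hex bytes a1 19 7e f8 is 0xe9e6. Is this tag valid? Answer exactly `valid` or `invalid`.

Key hex bytes a1 19 7e f8 is exactly B = 4 bytes: K' = a1 19 7e f8.
K' ⊕ ipad = 97 2f 48 ce; K' ⊕ opad = fd 45 22 a4.
Inner hash: even-index sum = 238 mod 256 = 238; odd-index sum = 253 mod 256 = 253 → ee fd.
Outer hash (recomputed tag): even-index sum = 525 mod 256 = 13; odd-index sum = 486 mod 256 = 230 → 0d e6.
Recomputed tag = 0de6; claimed = e9e6 → mismatch.

invalid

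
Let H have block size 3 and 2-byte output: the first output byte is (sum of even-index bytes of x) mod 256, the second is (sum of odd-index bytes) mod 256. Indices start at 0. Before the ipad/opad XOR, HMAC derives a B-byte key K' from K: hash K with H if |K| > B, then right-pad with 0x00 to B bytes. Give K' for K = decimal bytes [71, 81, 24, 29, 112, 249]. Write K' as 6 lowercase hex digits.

|K| = 6 > B = 3, so first hash the key.
H(K): even-index sum = 207 mod 256 = 207; odd-index sum = 359 mod 256 = 103 → cf 67.
Zero-pad H(K) = cf 67 to 3 bytes: K' = cf 67 00.

cf6700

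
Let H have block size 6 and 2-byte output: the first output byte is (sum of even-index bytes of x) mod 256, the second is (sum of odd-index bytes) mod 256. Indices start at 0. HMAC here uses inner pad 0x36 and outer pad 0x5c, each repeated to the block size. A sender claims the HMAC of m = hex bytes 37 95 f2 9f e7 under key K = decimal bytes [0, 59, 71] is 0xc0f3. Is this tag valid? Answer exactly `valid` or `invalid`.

invalid

Key decimal bytes [0, 59, 71] = 00 3b 47 is 3 bytes ≤ B = 6; zero-pad to 6 bytes: K' = 00 3b 47 00 00 00.
K' ⊕ ipad = 36 0d 71 36 36 36; K' ⊕ opad = 5c 67 1b 5c 5c 5c.
Inner hash: even-index sum = 749 mod 256 = 237; odd-index sum = 429 mod 256 = 173 → ed ad.
Outer hash (recomputed tag): even-index sum = 448 mod 256 = 192; odd-index sum = 460 mod 256 = 204 → c0 cc.
Recomputed tag = c0cc; claimed = c0f3 → mismatch.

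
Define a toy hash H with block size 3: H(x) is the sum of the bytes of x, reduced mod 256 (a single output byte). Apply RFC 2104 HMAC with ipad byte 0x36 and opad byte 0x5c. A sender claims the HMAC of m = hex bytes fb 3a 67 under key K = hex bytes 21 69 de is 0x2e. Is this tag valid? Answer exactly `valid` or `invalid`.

valid

Key hex bytes 21 69 de is exactly B = 3 bytes: K' = 21 69 de.
K' ⊕ ipad = 17 5f e8; K' ⊕ opad = 7d 35 82.
Inner hash: sum = 23+95+232+251+58+103 = 762; mod 256 = 250 → fa.
Outer hash (recomputed tag): sum = 125+53+130+250 = 558; mod 256 = 46 → 2e.
Recomputed tag = 2e; claimed = 2e → match.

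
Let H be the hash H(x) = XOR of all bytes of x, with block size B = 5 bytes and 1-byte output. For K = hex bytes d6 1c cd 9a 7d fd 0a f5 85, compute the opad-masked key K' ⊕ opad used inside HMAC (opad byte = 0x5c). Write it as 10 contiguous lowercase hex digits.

3b5c5c5c5c

Key hex bytes d6 1c cd 9a 7d fd 0a f5 85 is 9 bytes > B = 5, so hash it first: H(key) = 67, then zero-pad to 5 bytes: K' = 67 00 00 00 00.
XOR each byte with 0x5c: 67⊕5c=3b, 00⊕5c=5c, 00⊕5c=5c, 00⊕5c=5c, 00⊕5c=5c.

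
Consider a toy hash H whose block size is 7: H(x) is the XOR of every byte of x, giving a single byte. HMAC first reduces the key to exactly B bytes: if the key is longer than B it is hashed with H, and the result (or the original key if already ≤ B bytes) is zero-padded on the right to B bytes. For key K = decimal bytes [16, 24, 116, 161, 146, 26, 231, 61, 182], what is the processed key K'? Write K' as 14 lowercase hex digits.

39000000000000

|K| = 9 > B = 7, so first hash the key.
H(K): XOR 10⊕18⊕74⊕a1⊕92⊕1a⊕e7⊕3d⊕b6 = 39.
Zero-pad H(K) = 39 to 7 bytes: K' = 39 00 00 00 00 00 00.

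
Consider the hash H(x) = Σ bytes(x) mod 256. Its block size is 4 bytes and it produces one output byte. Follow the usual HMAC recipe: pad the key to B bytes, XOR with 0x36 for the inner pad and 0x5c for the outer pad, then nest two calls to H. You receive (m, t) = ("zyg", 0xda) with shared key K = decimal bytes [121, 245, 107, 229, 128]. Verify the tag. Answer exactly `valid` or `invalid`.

Key decimal bytes [121, 245, 107, 229, 128] = 79 f5 6b e5 80 is 5 bytes > B = 4, so hash it first: H(key) = 3e, then zero-pad to 4 bytes: K' = 3e 00 00 00.
K' ⊕ ipad = 08 36 36 36; K' ⊕ opad = 62 5c 5c 5c.
Inner hash: sum = 8+54+54+54+122+121+103 = 516; mod 256 = 4 → 04.
Outer hash (recomputed tag): sum = 98+92+92+92+4 = 378; mod 256 = 122 → 7a.
Recomputed tag = 7a; claimed = da → mismatch.

invalid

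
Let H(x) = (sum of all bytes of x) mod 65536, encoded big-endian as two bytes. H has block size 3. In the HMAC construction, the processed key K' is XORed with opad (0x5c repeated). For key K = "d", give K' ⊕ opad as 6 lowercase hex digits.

385c5c

Key "d" = 64 is 1 byte ≤ B = 3; zero-pad to 3 bytes: K' = 64 00 00.
XOR each byte with 0x5c: 64⊕5c=38, 00⊕5c=5c, 00⊕5c=5c.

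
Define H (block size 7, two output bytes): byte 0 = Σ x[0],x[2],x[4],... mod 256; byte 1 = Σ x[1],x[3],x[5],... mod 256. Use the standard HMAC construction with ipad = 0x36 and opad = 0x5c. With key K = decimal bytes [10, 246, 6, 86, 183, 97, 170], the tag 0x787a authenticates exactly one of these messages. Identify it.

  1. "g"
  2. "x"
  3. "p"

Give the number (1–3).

3

Key decimal bytes [10, 246, 6, 86, 183, 97, 170] = 0a f6 06 56 b7 61 aa is exactly B = 7 bytes: K' = 0a f6 06 56 b7 61 aa.
K' ⊕ ipad = 3c c0 30 60 81 57 9c; K' ⊕ opad = 56 aa 5a 0a eb 3d f6.
m1: inner = H(3c c0 30 60 81 57 9c 67) = 89 de; tag = H(56 aa 5a 0a eb 3d f6 89 de) = 6f7a
m2: inner = H(3c c0 30 60 81 57 9c 78) = 89 ef; tag = H(56 aa 5a 0a eb 3d f6 89 ef) = 807a
m3: inner = H(3c c0 30 60 81 57 9c 70) = 89 e7; tag = H(56 aa 5a 0a eb 3d f6 89 e7) = 787a ← matches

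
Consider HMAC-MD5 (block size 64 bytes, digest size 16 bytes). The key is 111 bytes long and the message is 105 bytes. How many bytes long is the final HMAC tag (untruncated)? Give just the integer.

The tag is one MD5 digest: 16 bytes.

16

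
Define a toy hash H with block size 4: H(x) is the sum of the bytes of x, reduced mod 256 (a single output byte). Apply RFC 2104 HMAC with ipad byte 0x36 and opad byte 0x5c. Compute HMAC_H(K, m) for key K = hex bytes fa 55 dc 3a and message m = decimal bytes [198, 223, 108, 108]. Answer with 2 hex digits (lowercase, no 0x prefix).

Key hex bytes fa 55 dc 3a is exactly B = 4 bytes: K' = fa 55 dc 3a.
K' ⊕ ipad = cc 63 ea 0c.  K' ⊕ opad = a6 09 80 66.
Inner input = (K'⊕ipad) ∥ m = cc 63 ea 0c ∥ c6 df 6c 6c.
Inner hash: sum = 204+99+234+12+198+223+108+108 = 1186; mod 256 = 162 → a2.
Outer input = (K'⊕opad) ∥ inner = a6 09 80 66 ∥ a2.
Outer hash (tag): sum = 166+9+128+102+162 = 567; mod 256 = 55 → 37.

37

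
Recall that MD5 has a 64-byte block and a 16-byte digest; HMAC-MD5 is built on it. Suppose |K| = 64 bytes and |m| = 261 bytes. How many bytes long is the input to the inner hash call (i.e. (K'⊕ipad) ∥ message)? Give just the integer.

325

Key is 64 ≤ 64 bytes, zero-padded: |K'| = 64.
Inner input = (K'⊕ipad) ∥ m → 64 + 261 = 325 bytes.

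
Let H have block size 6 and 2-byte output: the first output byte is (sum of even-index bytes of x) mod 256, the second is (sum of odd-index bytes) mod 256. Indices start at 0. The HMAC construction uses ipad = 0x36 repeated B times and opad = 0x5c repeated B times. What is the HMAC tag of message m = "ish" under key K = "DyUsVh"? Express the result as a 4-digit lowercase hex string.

31ed

Key "DyUsVh" = 44 79 55 73 56 68 is exactly B = 6 bytes: K' = 44 79 55 73 56 68.
K' ⊕ ipad = 72 4f 63 45 60 5e.  K' ⊕ opad = 18 25 09 2f 0a 34.
Inner input = (K'⊕ipad) ∥ m = 72 4f 63 45 60 5e ∥ 69 73 68.
Inner hash: even-index sum = 518 mod 256 = 6; odd-index sum = 357 mod 256 = 101 → 06 65.
Outer input = (K'⊕opad) ∥ inner = 18 25 09 2f 0a 34 ∥ 06 65.
Outer hash (tag): even-index sum = 49 mod 256 = 49; odd-index sum = 237 mod 256 = 237 → 31 ed.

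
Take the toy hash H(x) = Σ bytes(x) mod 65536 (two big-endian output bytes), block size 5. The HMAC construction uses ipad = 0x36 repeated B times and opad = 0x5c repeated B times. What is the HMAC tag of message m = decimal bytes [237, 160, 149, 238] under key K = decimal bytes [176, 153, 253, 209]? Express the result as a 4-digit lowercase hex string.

036e

Key decimal bytes [176, 153, 253, 209] = b0 99 fd d1 is 4 bytes ≤ B = 5; zero-pad to 5 bytes: K' = b0 99 fd d1 00.
K' ⊕ ipad = 86 af cb e7 36.  K' ⊕ opad = ec c5 a1 8d 5c.
Inner input = (K'⊕ipad) ∥ m = 86 af cb e7 36 ∥ ed a0 95 ee.
Inner hash: sum = 134+175+203+231+54+237+160+149+238 = 1581 → 06 2d.
Outer input = (K'⊕opad) ∥ inner = ec c5 a1 8d 5c ∥ 06 2d.
Outer hash (tag): sum = 236+197+161+141+92+6+45 = 878 → 03 6e.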